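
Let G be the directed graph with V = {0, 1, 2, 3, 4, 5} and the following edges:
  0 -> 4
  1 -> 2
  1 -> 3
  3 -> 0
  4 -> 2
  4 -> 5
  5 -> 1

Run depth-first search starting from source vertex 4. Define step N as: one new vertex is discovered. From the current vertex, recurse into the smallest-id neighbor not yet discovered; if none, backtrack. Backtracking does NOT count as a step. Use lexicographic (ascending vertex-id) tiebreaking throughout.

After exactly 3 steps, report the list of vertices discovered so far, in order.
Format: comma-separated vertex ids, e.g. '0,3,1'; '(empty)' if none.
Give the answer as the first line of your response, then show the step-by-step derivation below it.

4,2,5

step 1: discover 4; path=4; order=4
step 2: discover 2; path=4>2; order=4,2
step 3: discover 5; path=4>5; order=4,2,5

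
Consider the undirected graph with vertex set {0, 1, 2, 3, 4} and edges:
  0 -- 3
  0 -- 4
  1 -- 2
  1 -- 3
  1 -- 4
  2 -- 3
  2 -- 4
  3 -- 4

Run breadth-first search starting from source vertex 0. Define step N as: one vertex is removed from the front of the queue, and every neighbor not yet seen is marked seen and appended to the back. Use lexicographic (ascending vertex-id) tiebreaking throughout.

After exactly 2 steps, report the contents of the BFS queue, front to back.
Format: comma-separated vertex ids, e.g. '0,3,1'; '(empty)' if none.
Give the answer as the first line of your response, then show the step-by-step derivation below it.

4,1,2

step 1: dequeue 0; queue=[3,4]; order=0
step 2: dequeue 3; queue=[4,1,2]; order=0,3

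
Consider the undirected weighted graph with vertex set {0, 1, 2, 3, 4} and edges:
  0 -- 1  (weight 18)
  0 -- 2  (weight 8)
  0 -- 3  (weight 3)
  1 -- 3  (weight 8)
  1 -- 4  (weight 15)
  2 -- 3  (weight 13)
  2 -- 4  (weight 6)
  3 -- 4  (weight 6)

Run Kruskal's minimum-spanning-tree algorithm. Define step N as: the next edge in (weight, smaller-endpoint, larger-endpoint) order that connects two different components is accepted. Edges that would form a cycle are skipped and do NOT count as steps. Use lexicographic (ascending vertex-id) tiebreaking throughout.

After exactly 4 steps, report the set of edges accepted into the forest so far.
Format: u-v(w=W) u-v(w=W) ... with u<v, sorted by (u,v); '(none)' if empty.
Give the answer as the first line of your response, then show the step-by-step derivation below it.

0-3(w=3) 1-3(w=8) 2-4(w=6) 3-4(w=6)

step 1: add edge 0-3 (w=3); MST = {0-3(w=3)}
step 2: add edge 2-4 (w=6); MST = {0-3(w=3) 2-4(w=6)}
step 3: add edge 3-4 (w=6); MST = {0-3(w=3) 2-4(w=6) 3-4(w=6)}
step 4: add edge 1-3 (w=8); MST = {0-3(w=3) 1-3(w=8) 2-4(w=6) 3-4(w=6)}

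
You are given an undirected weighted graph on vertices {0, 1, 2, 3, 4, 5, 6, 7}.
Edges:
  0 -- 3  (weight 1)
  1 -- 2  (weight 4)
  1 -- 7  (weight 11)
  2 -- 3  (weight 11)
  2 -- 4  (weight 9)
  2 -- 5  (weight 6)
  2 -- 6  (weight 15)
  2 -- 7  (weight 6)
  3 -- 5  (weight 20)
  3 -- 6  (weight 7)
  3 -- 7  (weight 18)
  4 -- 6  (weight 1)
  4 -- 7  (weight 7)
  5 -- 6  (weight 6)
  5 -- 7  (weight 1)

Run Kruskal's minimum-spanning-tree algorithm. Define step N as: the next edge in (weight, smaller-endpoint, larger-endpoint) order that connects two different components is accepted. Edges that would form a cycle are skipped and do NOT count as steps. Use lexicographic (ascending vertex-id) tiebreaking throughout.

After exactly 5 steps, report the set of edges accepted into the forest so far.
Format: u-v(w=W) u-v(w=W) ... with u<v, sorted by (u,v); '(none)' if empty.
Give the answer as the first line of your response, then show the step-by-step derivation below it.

0-3(w=1) 1-2(w=4) 2-5(w=6) 4-6(w=1) 5-7(w=1)

step 1: add edge 0-3 (w=1); MST = {0-3(w=1)}
step 2: add edge 4-6 (w=1); MST = {0-3(w=1) 4-6(w=1)}
step 3: add edge 5-7 (w=1); MST = {0-3(w=1) 4-6(w=1) 5-7(w=1)}
step 4: add edge 1-2 (w=4); MST = {0-3(w=1) 1-2(w=4) 4-6(w=1) 5-7(w=1)}
step 5: add edge 2-5 (w=6); MST = {0-3(w=1) 1-2(w=4) 2-5(w=6) 4-6(w=1) 5-7(w=1)}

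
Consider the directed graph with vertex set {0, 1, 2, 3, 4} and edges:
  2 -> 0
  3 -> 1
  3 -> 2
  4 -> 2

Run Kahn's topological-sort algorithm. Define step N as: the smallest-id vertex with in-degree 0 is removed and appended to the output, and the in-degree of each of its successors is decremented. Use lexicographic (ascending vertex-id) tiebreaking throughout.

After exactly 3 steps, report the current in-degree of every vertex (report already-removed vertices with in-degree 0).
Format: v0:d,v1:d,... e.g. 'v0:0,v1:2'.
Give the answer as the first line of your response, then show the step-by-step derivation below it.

v0:1,v1:0,v2:0,v3:0,v4:0

step 1: output 3; order=[3]; indeg=(1,0,1,0,0)
step 2: output 1; order=[3,1]; indeg=(1,0,1,0,0)
step 3: output 4; order=[3,1,4]; indeg=(1,0,0,0,0)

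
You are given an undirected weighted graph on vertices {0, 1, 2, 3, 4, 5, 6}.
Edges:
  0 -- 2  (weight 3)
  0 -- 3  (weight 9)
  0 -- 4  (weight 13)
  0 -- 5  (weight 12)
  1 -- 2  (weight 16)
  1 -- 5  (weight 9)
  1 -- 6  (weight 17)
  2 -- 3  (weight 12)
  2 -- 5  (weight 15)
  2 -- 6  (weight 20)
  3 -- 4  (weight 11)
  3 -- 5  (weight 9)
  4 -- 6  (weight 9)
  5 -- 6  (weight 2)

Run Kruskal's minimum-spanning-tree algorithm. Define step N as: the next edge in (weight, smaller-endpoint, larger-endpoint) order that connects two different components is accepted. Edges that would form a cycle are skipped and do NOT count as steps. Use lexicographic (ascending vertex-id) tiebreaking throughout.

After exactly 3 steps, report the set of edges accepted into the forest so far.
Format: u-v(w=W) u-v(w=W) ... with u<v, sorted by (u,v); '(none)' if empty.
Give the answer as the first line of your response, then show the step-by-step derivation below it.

0-2(w=3) 0-3(w=9) 5-6(w=2)

step 1: add edge 5-6 (w=2); MST = {5-6(w=2)}
step 2: add edge 0-2 (w=3); MST = {0-2(w=3) 5-6(w=2)}
step 3: add edge 0-3 (w=9); MST = {0-2(w=3) 0-3(w=9) 5-6(w=2)}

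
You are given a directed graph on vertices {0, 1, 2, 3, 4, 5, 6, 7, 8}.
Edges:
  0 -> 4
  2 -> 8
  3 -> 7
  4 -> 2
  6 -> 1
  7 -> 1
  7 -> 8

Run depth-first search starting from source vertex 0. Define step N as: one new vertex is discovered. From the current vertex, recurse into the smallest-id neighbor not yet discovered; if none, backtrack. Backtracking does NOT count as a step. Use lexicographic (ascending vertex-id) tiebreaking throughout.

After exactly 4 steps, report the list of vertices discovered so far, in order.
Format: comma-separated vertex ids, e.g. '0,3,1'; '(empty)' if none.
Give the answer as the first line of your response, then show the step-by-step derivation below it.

0,4,2,8

step 1: discover 0; path=0; order=0
step 2: discover 4; path=0>4; order=0,4
step 3: discover 2; path=0>4>2; order=0,4,2
step 4: discover 8; path=0>4>2>8; order=0,4,2,8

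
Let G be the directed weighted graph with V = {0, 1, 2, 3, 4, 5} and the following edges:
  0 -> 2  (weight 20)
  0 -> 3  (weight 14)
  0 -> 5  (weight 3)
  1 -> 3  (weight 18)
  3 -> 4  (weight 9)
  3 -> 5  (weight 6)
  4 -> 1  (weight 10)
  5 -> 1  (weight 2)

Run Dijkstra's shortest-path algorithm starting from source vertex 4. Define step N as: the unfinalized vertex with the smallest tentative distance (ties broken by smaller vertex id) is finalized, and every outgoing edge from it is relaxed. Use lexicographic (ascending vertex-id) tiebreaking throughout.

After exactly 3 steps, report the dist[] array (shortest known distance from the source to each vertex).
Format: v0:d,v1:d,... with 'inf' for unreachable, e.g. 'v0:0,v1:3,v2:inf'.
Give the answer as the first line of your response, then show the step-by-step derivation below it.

v0:inf,v1:10,v2:inf,v3:28,v4:0,v5:34

step 1: dist = v0:inf,v1:10,v2:inf,v3:inf,v4:0,v5:inf
step 2: dist = v0:inf,v1:10,v2:inf,v3:28,v4:0,v5:inf
step 3: dist = v0:inf,v1:10,v2:inf,v3:28,v4:0,v5:34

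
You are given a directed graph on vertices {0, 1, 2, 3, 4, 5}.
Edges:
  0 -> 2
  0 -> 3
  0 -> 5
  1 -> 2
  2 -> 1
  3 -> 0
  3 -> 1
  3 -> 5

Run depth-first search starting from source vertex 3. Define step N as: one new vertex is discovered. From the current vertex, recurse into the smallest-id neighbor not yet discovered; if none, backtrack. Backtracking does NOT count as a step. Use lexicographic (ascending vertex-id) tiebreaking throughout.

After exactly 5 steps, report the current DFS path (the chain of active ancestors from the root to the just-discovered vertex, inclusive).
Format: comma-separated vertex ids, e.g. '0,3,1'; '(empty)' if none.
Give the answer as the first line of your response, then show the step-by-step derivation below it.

3,0,5

step 1: discover 3; path=3; order=3
step 2: discover 0; path=3>0; order=3,0
step 3: discover 2; path=3>0>2; order=3,0,2
step 4: discover 1; path=3>0>2>1; order=3,0,2,1
step 5: discover 5; path=3>0>5; order=3,0,2,1,5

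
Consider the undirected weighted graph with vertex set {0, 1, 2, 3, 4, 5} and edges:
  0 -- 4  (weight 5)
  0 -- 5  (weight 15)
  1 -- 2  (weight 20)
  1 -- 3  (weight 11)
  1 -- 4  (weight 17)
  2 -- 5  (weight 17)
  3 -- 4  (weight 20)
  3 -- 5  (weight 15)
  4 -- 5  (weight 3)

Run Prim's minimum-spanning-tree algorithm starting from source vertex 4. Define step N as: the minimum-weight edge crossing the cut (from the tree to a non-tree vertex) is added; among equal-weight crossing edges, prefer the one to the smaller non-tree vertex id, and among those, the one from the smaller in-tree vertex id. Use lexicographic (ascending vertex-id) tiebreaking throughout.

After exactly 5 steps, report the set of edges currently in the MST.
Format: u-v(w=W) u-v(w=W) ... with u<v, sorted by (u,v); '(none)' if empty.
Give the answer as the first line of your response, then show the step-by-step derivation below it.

0-4(w=5) 1-3(w=11) 2-5(w=17) 3-5(w=15) 4-5(w=3)

step 1: add edge 4-5 (w=3); MST = {4-5(w=3)}
step 2: add edge 0-4 (w=5); MST = {0-4(w=5) 4-5(w=3)}
step 3: add edge 3-5 (w=15); MST = {0-4(w=5) 3-5(w=15) 4-5(w=3)}
step 4: add edge 1-3 (w=11); MST = {0-4(w=5) 1-3(w=11) 3-5(w=15) 4-5(w=3)}
step 5: add edge 2-5 (w=17); MST = {0-4(w=5) 1-3(w=11) 2-5(w=17) 3-5(w=15) 4-5(w=3)}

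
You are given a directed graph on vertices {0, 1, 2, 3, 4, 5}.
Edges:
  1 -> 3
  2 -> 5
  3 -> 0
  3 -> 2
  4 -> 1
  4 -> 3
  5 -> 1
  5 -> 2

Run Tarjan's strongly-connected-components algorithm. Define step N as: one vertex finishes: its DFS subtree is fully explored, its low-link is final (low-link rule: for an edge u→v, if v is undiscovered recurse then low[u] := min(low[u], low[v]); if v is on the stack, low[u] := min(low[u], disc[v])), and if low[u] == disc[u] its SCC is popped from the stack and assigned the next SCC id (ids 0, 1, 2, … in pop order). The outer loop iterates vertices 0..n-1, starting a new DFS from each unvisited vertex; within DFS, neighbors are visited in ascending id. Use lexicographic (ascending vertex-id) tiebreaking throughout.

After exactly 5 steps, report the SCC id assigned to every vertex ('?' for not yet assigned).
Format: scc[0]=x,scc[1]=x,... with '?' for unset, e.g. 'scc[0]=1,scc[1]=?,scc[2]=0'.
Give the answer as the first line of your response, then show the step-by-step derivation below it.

scc[0]=0,scc[1]=1,scc[2]=1,scc[3]=1,scc[4]=?,scc[5]=1

step 1: low=(low[0]=0,low[1]=?,low[2]=?,low[3]=?,low[4]=?,low[5]=?); scc=(scc[0]=0,scc[1]=?,scc[2]=?,scc[3]=?,scc[4]=?,scc[5]=?)
step 2: low=(low[0]=0,low[1]=1,low[2]=3,low[3]=2,low[4]=?,low[5]=1); scc=(scc[0]=0,scc[1]=?,scc[2]=?,scc[3]=?,scc[4]=?,scc[5]=?)
step 3: low=(low[0]=0,low[1]=1,low[2]=1,low[3]=2,low[4]=?,low[5]=1); scc=(scc[0]=0,scc[1]=?,scc[2]=?,scc[3]=?,scc[4]=?,scc[5]=?)
step 4: low=(low[0]=0,low[1]=1,low[2]=1,low[3]=1,low[4]=?,low[5]=1); scc=(scc[0]=0,scc[1]=?,scc[2]=?,scc[3]=?,scc[4]=?,scc[5]=?)
step 5: low=(low[0]=0,low[1]=1,low[2]=1,low[3]=1,low[4]=?,low[5]=1); scc=(scc[0]=0,scc[1]=1,scc[2]=1,scc[3]=1,scc[4]=?,scc[5]=1)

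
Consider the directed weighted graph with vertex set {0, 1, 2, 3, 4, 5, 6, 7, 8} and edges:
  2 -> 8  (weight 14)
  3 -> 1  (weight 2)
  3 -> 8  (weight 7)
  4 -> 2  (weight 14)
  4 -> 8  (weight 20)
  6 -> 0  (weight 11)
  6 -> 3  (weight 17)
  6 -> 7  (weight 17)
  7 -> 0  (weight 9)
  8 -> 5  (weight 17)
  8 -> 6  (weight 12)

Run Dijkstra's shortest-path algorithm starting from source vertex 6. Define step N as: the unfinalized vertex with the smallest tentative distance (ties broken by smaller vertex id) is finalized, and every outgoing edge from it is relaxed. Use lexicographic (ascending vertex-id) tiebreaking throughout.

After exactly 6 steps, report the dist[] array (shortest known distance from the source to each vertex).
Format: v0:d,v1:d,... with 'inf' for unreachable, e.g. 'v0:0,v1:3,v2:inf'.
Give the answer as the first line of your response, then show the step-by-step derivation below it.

v0:11,v1:19,v2:inf,v3:17,v4:inf,v5:41,v6:0,v7:17,v8:24

step 1: dist = v0:11,v1:inf,v2:inf,v3:17,v4:inf,v5:inf,v6:0,v7:17,v8:inf
step 2: dist = v0:11,v1:inf,v2:inf,v3:17,v4:inf,v5:inf,v6:0,v7:17,v8:inf
step 3: dist = v0:11,v1:19,v2:inf,v3:17,v4:inf,v5:inf,v6:0,v7:17,v8:24
step 4: dist = v0:11,v1:19,v2:inf,v3:17,v4:inf,v5:inf,v6:0,v7:17,v8:24
step 5: dist = v0:11,v1:19,v2:inf,v3:17,v4:inf,v5:inf,v6:0,v7:17,v8:24
step 6: dist = v0:11,v1:19,v2:inf,v3:17,v4:inf,v5:41,v6:0,v7:17,v8:24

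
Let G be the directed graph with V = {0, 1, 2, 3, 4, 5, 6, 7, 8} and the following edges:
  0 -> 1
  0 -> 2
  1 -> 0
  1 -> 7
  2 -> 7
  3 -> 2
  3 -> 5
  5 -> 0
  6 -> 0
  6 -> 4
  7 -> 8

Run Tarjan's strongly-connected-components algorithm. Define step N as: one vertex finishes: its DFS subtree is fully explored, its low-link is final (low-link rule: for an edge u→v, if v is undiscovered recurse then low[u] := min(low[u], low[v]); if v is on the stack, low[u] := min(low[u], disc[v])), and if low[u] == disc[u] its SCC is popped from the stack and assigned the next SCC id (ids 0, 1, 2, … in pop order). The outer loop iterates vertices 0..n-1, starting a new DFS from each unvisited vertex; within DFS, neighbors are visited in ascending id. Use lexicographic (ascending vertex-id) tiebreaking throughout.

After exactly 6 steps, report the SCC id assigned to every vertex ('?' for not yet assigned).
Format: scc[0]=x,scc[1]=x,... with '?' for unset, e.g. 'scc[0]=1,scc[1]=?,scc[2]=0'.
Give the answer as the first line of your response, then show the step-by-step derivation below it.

scc[0]=3,scc[1]=3,scc[2]=2,scc[3]=?,scc[4]=?,scc[5]=4,scc[6]=?,scc[7]=1,scc[8]=0

step 1: low=(low[0]=0,low[1]=0,low[2]=?,low[3]=?,low[4]=?,low[5]=?,low[6]=?,low[7]=2,low[8]=3); scc=(scc[0]=?,scc[1]=?,scc[2]=?,scc[3]=?,scc[4]=?,scc[5]=?,scc[6]=?,scc[7]=?,scc[8]=0)
step 2: low=(low[0]=0,low[1]=0,low[2]=?,low[3]=?,low[4]=?,low[5]=?,low[6]=?,low[7]=2,low[8]=3); scc=(scc[0]=?,scc[1]=?,scc[2]=?,scc[3]=?,scc[4]=?,scc[5]=?,scc[6]=?,scc[7]=1,scc[8]=0)
step 3: low=(low[0]=0,low[1]=0,low[2]=?,low[3]=?,low[4]=?,low[5]=?,low[6]=?,low[7]=2,low[8]=3); scc=(scc[0]=?,scc[1]=?,scc[2]=?,scc[3]=?,scc[4]=?,scc[5]=?,scc[6]=?,scc[7]=1,scc[8]=0)
step 4: low=(low[0]=0,low[1]=0,low[2]=4,low[3]=?,low[4]=?,low[5]=?,low[6]=?,low[7]=2,low[8]=3); scc=(scc[0]=?,scc[1]=?,scc[2]=2,scc[3]=?,scc[4]=?,scc[5]=?,scc[6]=?,scc[7]=1,scc[8]=0)
step 5: low=(low[0]=0,low[1]=0,low[2]=4,low[3]=?,low[4]=?,low[5]=?,low[6]=?,low[7]=2,low[8]=3); scc=(scc[0]=3,scc[1]=3,scc[2]=2,scc[3]=?,scc[4]=?,scc[5]=?,scc[6]=?,scc[7]=1,scc[8]=0)
step 6: low=(low[0]=0,low[1]=0,low[2]=4,low[3]=5,low[4]=?,low[5]=6,low[6]=?,low[7]=2,low[8]=3); scc=(scc[0]=3,scc[1]=3,scc[2]=2,scc[3]=?,scc[4]=?,scc[5]=4,scc[6]=?,scc[7]=1,scc[8]=0)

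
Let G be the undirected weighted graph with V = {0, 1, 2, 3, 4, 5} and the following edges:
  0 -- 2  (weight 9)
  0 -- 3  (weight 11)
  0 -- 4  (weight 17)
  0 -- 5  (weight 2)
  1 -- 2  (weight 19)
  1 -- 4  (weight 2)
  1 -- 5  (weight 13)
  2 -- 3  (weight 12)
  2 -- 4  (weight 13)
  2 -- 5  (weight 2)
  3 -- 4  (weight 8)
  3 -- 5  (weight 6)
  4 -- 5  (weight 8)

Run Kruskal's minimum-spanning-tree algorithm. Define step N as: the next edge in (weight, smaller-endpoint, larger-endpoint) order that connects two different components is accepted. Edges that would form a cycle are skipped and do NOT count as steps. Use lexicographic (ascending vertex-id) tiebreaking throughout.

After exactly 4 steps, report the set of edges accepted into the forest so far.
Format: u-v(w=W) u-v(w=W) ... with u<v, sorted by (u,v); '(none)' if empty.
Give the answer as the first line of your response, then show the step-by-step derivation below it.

0-5(w=2) 1-4(w=2) 2-5(w=2) 3-5(w=6)

step 1: add edge 0-5 (w=2); MST = {0-5(w=2)}
step 2: add edge 1-4 (w=2); MST = {0-5(w=2) 1-4(w=2)}
step 3: add edge 2-5 (w=2); MST = {0-5(w=2) 1-4(w=2) 2-5(w=2)}
step 4: add edge 3-5 (w=6); MST = {0-5(w=2) 1-4(w=2) 2-5(w=2) 3-5(w=6)}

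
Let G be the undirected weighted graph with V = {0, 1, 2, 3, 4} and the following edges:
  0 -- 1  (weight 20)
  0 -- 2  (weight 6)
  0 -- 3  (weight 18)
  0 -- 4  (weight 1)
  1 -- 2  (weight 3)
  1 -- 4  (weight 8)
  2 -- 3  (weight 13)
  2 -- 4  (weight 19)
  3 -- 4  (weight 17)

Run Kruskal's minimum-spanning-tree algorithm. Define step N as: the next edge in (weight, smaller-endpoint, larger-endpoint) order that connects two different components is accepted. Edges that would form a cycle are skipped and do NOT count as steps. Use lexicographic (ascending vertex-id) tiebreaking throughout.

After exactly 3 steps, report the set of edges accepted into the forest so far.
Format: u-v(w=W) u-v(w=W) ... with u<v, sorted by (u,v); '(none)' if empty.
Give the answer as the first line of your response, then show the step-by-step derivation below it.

0-2(w=6) 0-4(w=1) 1-2(w=3)

step 1: add edge 0-4 (w=1); MST = {0-4(w=1)}
step 2: add edge 1-2 (w=3); MST = {0-4(w=1) 1-2(w=3)}
step 3: add edge 0-2 (w=6); MST = {0-2(w=6) 0-4(w=1) 1-2(w=3)}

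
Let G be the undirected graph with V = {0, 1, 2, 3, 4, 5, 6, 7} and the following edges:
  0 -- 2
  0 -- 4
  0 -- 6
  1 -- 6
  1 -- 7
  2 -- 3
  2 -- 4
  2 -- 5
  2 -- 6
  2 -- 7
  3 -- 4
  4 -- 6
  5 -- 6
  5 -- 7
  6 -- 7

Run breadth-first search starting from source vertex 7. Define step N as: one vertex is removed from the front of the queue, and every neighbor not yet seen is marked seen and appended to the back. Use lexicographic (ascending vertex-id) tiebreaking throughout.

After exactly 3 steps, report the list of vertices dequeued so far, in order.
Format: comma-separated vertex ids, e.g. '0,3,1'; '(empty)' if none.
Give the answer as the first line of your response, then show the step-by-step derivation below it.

7,1,2

step 1: dequeue 7; queue=[1,2,5,6]; order=7
step 2: dequeue 1; queue=[2,5,6]; order=7,1
step 3: dequeue 2; queue=[5,6,0,3,4]; order=7,1,2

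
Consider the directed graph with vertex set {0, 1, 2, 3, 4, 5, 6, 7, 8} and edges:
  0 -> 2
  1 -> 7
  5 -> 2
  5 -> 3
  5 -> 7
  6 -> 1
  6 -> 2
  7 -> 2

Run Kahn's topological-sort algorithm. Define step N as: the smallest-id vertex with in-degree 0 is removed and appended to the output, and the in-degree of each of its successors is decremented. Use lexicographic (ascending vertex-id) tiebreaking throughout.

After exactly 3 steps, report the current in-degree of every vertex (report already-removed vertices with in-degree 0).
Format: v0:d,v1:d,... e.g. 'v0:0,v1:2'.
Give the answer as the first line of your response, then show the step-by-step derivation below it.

v0:0,v1:1,v2:2,v3:0,v4:0,v5:0,v6:0,v7:1,v8:0

step 1: output 0; order=[0]; indeg=(0,1,3,1,0,0,0,2,0)
step 2: output 4; order=[0,4]; indeg=(0,1,3,1,0,0,0,2,0)
step 3: output 5; order=[0,4,5]; indeg=(0,1,2,0,0,0,0,1,0)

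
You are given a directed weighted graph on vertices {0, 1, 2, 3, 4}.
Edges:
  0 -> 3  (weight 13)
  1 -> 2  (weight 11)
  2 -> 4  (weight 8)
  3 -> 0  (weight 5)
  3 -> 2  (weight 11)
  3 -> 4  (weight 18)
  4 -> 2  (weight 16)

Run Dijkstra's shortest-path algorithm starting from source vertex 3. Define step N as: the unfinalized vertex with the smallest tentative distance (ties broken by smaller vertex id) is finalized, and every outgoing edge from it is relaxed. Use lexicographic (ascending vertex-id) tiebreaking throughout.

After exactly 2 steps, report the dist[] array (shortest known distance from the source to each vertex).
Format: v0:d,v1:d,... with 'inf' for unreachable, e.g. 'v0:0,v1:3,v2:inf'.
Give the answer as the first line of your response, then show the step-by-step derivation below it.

v0:5,v1:inf,v2:11,v3:0,v4:18

step 1: dist = v0:5,v1:inf,v2:11,v3:0,v4:18
step 2: dist = v0:5,v1:inf,v2:11,v3:0,v4:18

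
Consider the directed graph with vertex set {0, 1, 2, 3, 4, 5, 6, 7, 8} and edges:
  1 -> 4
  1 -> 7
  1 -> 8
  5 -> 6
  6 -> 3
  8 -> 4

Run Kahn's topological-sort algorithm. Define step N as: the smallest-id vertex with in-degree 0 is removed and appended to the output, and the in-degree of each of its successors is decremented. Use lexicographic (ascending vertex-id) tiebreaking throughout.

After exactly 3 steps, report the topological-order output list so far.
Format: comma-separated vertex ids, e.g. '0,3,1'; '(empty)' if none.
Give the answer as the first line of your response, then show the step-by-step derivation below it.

0,1,2

step 1: output 0; order=[0]; indeg=(0,0,0,1,2,0,1,1,1)
step 2: output 1; order=[0,1]; indeg=(0,0,0,1,1,0,1,0,0)
step 3: output 2; order=[0,1,2]; indeg=(0,0,0,1,1,0,1,0,0)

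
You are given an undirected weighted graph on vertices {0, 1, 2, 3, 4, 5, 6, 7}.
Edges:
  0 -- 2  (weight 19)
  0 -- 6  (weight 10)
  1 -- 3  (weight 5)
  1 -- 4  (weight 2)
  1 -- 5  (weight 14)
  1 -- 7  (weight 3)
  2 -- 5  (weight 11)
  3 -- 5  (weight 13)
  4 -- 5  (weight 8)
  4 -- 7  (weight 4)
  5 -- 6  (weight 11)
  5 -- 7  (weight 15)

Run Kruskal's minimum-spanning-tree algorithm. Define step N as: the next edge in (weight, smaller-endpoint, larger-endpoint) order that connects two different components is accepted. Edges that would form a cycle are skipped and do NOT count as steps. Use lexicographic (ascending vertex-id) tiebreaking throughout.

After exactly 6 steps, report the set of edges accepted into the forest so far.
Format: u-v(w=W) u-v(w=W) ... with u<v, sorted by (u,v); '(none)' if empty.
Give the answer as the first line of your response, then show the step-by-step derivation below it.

0-6(w=10) 1-3(w=5) 1-4(w=2) 1-7(w=3) 2-5(w=11) 4-5(w=8)

step 1: add edge 1-4 (w=2); MST = {1-4(w=2)}
step 2: add edge 1-7 (w=3); MST = {1-4(w=2) 1-7(w=3)}
step 3: add edge 1-3 (w=5); MST = {1-3(w=5) 1-4(w=2) 1-7(w=3)}
step 4: add edge 4-5 (w=8); MST = {1-3(w=5) 1-4(w=2) 1-7(w=3) 4-5(w=8)}
step 5: add edge 0-6 (w=10); MST = {0-6(w=10) 1-3(w=5) 1-4(w=2) 1-7(w=3) 4-5(w=8)}
step 6: add edge 2-5 (w=11); MST = {0-6(w=10) 1-3(w=5) 1-4(w=2) 1-7(w=3) 2-5(w=11) 4-5(w=8)}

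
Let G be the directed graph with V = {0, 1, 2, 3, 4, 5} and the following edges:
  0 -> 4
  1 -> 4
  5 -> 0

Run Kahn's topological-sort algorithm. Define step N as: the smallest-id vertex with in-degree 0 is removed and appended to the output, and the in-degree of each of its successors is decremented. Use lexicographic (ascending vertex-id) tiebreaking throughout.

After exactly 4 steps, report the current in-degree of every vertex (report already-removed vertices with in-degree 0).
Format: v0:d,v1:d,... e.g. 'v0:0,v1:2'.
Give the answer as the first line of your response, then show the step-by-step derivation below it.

v0:0,v1:0,v2:0,v3:0,v4:1,v5:0

step 1: output 1; order=[1]; indeg=(1,0,0,0,1,0)
step 2: output 2; order=[1,2]; indeg=(1,0,0,0,1,0)
step 3: output 3; order=[1,2,3]; indeg=(1,0,0,0,1,0)
step 4: output 5; order=[1,2,3,5]; indeg=(0,0,0,0,1,0)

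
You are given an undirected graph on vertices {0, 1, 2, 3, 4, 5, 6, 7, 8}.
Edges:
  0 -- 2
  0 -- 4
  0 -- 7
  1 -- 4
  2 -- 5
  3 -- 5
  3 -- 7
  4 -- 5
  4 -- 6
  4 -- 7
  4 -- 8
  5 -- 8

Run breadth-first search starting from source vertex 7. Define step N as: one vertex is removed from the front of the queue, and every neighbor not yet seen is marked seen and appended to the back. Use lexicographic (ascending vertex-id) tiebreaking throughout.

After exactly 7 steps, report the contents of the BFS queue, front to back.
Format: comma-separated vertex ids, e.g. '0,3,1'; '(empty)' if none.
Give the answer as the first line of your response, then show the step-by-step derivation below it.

6,8

step 1: dequeue 7; queue=[0,3,4]; order=7
step 2: dequeue 0; queue=[3,4,2]; order=7,0
step 3: dequeue 3; queue=[4,2,5]; order=7,0,3
step 4: dequeue 4; queue=[2,5,1,6,8]; order=7,0,3,4
step 5: dequeue 2; queue=[5,1,6,8]; order=7,0,3,4,2
step 6: dequeue 5; queue=[1,6,8]; order=7,0,3,4,2,5
step 7: dequeue 1; queue=[6,8]; order=7,0,3,4,2,5,1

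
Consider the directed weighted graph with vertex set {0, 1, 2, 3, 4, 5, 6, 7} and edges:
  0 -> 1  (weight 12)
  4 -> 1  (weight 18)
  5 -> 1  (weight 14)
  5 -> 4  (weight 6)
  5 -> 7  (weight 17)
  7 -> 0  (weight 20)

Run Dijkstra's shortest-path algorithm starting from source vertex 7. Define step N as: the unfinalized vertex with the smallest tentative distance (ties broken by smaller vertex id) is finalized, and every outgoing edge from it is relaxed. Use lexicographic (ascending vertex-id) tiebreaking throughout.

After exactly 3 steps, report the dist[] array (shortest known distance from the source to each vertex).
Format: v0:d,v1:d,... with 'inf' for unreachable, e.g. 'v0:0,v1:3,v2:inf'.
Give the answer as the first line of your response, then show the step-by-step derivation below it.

v0:20,v1:32,v2:inf,v3:inf,v4:inf,v5:inf,v6:inf,v7:0

step 1: dist = v0:20,v1:inf,v2:inf,v3:inf,v4:inf,v5:inf,v6:inf,v7:0
step 2: dist = v0:20,v1:32,v2:inf,v3:inf,v4:inf,v5:inf,v6:inf,v7:0
step 3: dist = v0:20,v1:32,v2:inf,v3:inf,v4:inf,v5:inf,v6:inf,v7:0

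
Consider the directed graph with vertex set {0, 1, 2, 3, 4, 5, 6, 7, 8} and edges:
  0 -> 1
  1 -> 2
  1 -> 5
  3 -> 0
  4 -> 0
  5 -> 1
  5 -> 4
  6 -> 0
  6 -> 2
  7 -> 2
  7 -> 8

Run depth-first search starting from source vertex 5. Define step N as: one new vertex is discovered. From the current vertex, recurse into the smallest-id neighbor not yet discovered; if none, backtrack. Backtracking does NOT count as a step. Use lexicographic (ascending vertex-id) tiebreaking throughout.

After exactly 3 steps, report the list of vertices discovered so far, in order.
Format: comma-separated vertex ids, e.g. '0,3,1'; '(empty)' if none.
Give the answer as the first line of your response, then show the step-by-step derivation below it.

5,1,2

step 1: discover 5; path=5; order=5
step 2: discover 1; path=5>1; order=5,1
step 3: discover 2; path=5>1>2; order=5,1,2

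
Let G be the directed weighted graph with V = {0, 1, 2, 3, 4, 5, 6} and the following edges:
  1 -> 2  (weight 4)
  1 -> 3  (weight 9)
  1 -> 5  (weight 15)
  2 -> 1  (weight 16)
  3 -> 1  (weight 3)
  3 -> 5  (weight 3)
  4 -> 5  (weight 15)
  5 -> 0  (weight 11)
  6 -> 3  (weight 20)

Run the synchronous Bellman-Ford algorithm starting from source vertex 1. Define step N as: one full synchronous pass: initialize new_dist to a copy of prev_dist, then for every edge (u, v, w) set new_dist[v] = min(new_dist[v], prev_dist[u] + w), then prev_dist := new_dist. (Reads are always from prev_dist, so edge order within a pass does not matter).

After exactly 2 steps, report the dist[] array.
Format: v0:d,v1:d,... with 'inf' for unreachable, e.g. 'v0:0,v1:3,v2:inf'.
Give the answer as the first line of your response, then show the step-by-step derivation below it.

v0:26,v1:0,v2:4,v3:9,v4:inf,v5:12,v6:inf

step 1: dist = v0:inf,v1:0,v2:4,v3:9,v4:inf,v5:15,v6:inf
step 2: dist = v0:26,v1:0,v2:4,v3:9,v4:inf,v5:12,v6:inf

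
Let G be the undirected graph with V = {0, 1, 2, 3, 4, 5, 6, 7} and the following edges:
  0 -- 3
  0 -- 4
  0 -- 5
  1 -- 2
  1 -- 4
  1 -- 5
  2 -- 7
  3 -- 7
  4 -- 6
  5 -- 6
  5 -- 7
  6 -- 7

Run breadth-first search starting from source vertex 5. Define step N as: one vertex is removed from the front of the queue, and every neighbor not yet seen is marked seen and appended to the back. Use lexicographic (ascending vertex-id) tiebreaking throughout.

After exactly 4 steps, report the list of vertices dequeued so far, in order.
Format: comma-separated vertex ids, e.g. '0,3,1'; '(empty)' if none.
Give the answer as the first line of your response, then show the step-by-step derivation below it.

5,0,1,6

step 1: dequeue 5; queue=[0,1,6,7]; order=5
step 2: dequeue 0; queue=[1,6,7,3,4]; order=5,0
step 3: dequeue 1; queue=[6,7,3,4,2]; order=5,0,1
step 4: dequeue 6; queue=[7,3,4,2]; order=5,0,1,6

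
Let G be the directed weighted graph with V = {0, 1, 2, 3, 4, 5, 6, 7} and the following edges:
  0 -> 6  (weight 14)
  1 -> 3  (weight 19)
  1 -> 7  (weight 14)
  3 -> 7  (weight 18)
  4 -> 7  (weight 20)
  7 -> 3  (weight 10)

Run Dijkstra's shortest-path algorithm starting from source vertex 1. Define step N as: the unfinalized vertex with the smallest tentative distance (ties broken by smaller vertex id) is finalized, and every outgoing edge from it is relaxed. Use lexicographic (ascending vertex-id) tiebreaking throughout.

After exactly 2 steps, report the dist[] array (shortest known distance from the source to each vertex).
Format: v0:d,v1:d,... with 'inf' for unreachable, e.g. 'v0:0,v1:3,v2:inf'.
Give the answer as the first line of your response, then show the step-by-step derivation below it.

v0:inf,v1:0,v2:inf,v3:19,v4:inf,v5:inf,v6:inf,v7:14

step 1: dist = v0:inf,v1:0,v2:inf,v3:19,v4:inf,v5:inf,v6:inf,v7:14
step 2: dist = v0:inf,v1:0,v2:inf,v3:19,v4:inf,v5:inf,v6:inf,v7:14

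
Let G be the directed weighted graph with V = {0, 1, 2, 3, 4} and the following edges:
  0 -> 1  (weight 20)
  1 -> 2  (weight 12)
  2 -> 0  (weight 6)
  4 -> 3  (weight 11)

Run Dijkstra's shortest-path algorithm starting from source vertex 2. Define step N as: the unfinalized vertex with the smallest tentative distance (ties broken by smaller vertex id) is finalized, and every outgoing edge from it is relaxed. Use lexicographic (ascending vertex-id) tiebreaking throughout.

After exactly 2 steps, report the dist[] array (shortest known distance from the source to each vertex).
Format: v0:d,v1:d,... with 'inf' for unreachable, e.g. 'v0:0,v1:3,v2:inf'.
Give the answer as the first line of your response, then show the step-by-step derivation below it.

v0:6,v1:26,v2:0,v3:inf,v4:inf

step 1: dist = v0:6,v1:inf,v2:0,v3:inf,v4:inf
step 2: dist = v0:6,v1:26,v2:0,v3:inf,v4:inf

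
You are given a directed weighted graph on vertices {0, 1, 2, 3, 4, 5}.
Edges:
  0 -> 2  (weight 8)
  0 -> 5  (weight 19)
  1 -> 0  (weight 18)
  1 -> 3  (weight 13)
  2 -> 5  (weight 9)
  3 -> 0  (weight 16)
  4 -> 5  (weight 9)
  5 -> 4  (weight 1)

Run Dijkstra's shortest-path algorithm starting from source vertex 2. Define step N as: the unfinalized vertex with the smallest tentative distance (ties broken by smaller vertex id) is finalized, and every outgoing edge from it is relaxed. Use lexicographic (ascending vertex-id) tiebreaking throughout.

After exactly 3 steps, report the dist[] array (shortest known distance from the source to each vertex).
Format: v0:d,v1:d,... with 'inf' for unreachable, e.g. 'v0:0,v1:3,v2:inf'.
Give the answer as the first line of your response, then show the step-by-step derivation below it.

v0:inf,v1:inf,v2:0,v3:inf,v4:10,v5:9

step 1: dist = v0:inf,v1:inf,v2:0,v3:inf,v4:inf,v5:9
step 2: dist = v0:inf,v1:inf,v2:0,v3:inf,v4:10,v5:9
step 3: dist = v0:inf,v1:inf,v2:0,v3:inf,v4:10,v5:9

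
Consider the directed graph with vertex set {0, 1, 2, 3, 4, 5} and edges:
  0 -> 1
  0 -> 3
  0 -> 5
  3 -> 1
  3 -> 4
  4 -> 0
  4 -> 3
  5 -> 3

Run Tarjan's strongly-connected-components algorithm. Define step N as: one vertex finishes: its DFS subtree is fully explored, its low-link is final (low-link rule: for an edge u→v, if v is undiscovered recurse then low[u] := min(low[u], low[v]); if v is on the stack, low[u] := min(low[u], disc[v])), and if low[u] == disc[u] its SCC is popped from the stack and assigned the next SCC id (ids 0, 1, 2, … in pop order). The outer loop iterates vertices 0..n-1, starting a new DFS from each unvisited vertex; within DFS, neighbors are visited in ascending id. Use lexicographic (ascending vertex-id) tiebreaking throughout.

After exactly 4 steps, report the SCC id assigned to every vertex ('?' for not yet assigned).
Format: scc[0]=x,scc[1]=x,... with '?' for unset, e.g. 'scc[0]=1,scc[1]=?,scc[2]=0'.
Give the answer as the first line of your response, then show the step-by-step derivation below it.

scc[0]=?,scc[1]=0,scc[2]=?,scc[3]=?,scc[4]=?,scc[5]=?

step 1: low=(low[0]=0,low[1]=1,low[2]=?,low[3]=?,low[4]=?,low[5]=?); scc=(scc[0]=?,scc[1]=0,scc[2]=?,scc[3]=?,scc[4]=?,scc[5]=?)
step 2: low=(low[0]=0,low[1]=1,low[2]=?,low[3]=2,low[4]=0,low[5]=?); scc=(scc[0]=?,scc[1]=0,scc[2]=?,scc[3]=?,scc[4]=?,scc[5]=?)
step 3: low=(low[0]=0,low[1]=1,low[2]=?,low[3]=0,low[4]=0,low[5]=?); scc=(scc[0]=?,scc[1]=0,scc[2]=?,scc[3]=?,scc[4]=?,scc[5]=?)
step 4: low=(low[0]=0,low[1]=1,low[2]=?,low[3]=0,low[4]=0,low[5]=2); scc=(scc[0]=?,scc[1]=0,scc[2]=?,scc[3]=?,scc[4]=?,scc[5]=?)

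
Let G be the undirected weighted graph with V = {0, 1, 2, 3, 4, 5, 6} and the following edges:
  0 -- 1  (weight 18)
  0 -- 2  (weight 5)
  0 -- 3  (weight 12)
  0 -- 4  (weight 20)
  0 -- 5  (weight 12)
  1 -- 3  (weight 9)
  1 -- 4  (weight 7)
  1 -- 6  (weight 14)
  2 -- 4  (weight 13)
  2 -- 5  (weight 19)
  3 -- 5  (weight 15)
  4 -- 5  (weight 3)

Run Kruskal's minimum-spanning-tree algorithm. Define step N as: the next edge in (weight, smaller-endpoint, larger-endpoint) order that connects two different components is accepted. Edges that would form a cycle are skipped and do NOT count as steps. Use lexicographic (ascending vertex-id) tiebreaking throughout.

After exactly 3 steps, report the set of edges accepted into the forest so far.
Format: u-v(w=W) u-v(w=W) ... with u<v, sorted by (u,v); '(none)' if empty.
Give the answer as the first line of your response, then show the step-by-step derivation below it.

0-2(w=5) 1-4(w=7) 4-5(w=3)

step 1: add edge 4-5 (w=3); MST = {4-5(w=3)}
step 2: add edge 0-2 (w=5); MST = {0-2(w=5) 4-5(w=3)}
step 3: add edge 1-4 (w=7); MST = {0-2(w=5) 1-4(w=7) 4-5(w=3)}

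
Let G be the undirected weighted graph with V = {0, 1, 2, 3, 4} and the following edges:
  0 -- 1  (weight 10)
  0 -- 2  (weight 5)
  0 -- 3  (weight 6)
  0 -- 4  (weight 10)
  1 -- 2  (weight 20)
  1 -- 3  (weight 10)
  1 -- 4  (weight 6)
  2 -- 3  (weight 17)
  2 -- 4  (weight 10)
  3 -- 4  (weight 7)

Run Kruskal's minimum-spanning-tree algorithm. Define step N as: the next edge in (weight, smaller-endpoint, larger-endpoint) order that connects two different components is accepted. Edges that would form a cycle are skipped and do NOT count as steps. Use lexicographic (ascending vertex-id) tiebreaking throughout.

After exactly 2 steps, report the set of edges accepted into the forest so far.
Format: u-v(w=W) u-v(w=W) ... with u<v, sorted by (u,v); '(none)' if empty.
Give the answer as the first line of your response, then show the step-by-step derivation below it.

0-2(w=5) 0-3(w=6)

step 1: add edge 0-2 (w=5); MST = {0-2(w=5)}
step 2: add edge 0-3 (w=6); MST = {0-2(w=5) 0-3(w=6)}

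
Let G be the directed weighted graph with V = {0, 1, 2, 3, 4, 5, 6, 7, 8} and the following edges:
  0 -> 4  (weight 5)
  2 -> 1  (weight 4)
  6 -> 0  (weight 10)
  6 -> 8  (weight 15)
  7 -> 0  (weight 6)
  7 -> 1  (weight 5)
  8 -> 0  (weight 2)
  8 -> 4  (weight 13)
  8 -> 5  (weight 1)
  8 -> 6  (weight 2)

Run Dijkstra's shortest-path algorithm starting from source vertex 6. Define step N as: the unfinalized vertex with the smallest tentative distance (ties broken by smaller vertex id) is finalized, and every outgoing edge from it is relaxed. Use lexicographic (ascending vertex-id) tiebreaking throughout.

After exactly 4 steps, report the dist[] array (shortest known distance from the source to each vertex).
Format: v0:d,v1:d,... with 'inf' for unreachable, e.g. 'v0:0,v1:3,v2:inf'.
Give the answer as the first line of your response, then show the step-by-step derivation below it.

v0:10,v1:inf,v2:inf,v3:inf,v4:15,v5:16,v6:0,v7:inf,v8:15

step 1: dist = v0:10,v1:inf,v2:inf,v3:inf,v4:inf,v5:inf,v6:0,v7:inf,v8:15
step 2: dist = v0:10,v1:inf,v2:inf,v3:inf,v4:15,v5:inf,v6:0,v7:inf,v8:15
step 3: dist = v0:10,v1:inf,v2:inf,v3:inf,v4:15,v5:inf,v6:0,v7:inf,v8:15
step 4: dist = v0:10,v1:inf,v2:inf,v3:inf,v4:15,v5:16,v6:0,v7:inf,v8:15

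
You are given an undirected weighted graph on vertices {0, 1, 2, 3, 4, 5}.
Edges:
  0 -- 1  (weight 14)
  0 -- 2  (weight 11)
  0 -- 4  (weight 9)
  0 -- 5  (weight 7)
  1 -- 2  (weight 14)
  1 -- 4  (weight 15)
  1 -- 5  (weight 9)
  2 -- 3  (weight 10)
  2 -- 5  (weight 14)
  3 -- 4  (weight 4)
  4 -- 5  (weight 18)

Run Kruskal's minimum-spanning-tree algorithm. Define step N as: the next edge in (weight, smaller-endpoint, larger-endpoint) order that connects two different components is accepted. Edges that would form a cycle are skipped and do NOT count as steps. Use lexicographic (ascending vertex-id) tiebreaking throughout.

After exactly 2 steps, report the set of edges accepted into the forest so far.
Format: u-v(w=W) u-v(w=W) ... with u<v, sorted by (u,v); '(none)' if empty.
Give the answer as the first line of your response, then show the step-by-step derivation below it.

0-5(w=7) 3-4(w=4)

step 1: add edge 3-4 (w=4); MST = {3-4(w=4)}
step 2: add edge 0-5 (w=7); MST = {0-5(w=7) 3-4(w=4)}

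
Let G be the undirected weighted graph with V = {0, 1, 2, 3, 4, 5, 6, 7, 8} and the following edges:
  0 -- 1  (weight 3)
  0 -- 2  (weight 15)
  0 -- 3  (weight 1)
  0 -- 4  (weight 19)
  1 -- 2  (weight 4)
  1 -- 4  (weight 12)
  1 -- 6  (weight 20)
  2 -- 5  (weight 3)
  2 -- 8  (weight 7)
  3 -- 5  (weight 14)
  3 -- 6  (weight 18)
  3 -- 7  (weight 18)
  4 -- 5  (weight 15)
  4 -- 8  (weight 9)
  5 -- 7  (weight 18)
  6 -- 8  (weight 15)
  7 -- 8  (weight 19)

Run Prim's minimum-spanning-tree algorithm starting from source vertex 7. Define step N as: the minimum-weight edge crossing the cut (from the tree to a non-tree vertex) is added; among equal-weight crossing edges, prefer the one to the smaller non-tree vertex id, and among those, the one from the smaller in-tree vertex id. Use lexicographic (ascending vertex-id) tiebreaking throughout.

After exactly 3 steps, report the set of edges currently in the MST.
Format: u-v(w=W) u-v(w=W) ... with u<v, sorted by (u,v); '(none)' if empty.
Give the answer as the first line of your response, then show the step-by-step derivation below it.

0-1(w=3) 0-3(w=1) 3-7(w=18)

step 1: add edge 3-7 (w=18); MST = {3-7(w=18)}
step 2: add edge 0-3 (w=1); MST = {0-3(w=1) 3-7(w=18)}
step 3: add edge 0-1 (w=3); MST = {0-1(w=3) 0-3(w=1) 3-7(w=18)}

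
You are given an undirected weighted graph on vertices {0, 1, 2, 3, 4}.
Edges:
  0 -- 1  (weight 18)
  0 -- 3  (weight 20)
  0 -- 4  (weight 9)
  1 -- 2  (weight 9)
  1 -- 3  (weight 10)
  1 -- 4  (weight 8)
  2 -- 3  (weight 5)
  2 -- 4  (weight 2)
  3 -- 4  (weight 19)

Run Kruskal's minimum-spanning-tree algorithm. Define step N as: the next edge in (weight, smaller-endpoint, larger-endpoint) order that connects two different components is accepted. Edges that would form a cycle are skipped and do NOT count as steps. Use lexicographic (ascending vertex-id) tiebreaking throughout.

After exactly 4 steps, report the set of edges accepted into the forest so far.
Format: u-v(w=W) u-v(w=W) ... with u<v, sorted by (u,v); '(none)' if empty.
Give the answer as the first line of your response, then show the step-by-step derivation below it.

0-4(w=9) 1-4(w=8) 2-3(w=5) 2-4(w=2)

step 1: add edge 2-4 (w=2); MST = {2-4(w=2)}
step 2: add edge 2-3 (w=5); MST = {2-3(w=5) 2-4(w=2)}
step 3: add edge 1-4 (w=8); MST = {1-4(w=8) 2-3(w=5) 2-4(w=2)}
step 4: add edge 0-4 (w=9); MST = {0-4(w=9) 1-4(w=8) 2-3(w=5) 2-4(w=2)}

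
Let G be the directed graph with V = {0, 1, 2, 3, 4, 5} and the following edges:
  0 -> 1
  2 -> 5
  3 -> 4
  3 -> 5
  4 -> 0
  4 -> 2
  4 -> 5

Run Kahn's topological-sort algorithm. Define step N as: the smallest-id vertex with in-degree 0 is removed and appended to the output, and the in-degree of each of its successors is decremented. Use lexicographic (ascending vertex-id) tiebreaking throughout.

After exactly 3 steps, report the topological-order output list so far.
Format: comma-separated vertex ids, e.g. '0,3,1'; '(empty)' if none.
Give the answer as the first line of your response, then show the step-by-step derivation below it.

3,4,0

step 1: output 3; order=[3]; indeg=(1,1,1,0,0,2)
step 2: output 4; order=[3,4]; indeg=(0,1,0,0,0,1)
step 3: output 0; order=[3,4,0]; indeg=(0,0,0,0,0,1)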